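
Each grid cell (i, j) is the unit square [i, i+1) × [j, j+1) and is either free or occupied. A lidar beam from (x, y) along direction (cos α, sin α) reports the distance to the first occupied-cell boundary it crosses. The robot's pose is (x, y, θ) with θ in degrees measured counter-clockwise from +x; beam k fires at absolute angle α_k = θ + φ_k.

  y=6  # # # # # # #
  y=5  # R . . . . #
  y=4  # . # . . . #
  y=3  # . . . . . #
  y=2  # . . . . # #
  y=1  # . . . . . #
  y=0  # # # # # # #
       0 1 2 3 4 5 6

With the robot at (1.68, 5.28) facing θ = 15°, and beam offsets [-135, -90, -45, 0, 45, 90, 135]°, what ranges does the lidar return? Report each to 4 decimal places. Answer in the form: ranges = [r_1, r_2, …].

ranges = [1.3600, 1.2364, 0.5600, 2.7819, 0.8314, 0.7454, 0.7852]

beam 1: φ=-135°, α=240°
  dir = (cos 240°, sin 240°) = (-0.5000, -0.8660); from cell (1,5)
  next x-line at t=1.3600, next y-line at t=0.3233; Δt_x=2.0000, Δt_y=1.1547
    y: enter (1,4) at t=0.3233
    x: enter (0,4) at t=1.3600 ← occupied
  → r_1 = 1.3600
beam 2: φ=-90°, α=285°
  dir = (cos 285°, sin 285°) = (0.2588, -0.9659); from cell (1,5)
  next x-line at t=1.2364, next y-line at t=0.2899; Δt_x=3.8637, Δt_y=1.0353
    y: enter (1,4) at t=0.2899
    x: enter (2,4) at t=1.2364 ← occupied
  → r_2 = 1.2364
beam 3: φ=-45°, α=330°
  dir = (cos 330°, sin 330°) = (0.8660, -0.5000); from cell (1,5)
  next x-line at t=0.3695, next y-line at t=0.5600; Δt_x=1.1547, Δt_y=2.0000
    x: enter (2,5) at t=0.3695
    y: enter (2,4) at t=0.5600 ← occupied
  → r_3 = 0.5600
beam 4: φ=0°, α=15°
  dir = (cos 15°, sin 15°) = (0.9659, 0.2588); from cell (1,5)
  next x-line at t=0.3313, next y-line at t=2.7819; Δt_x=1.0353, Δt_y=3.8637
    x: enter (2,5) at t=0.3313
    x: enter (3,5) at t=1.3666
    x: enter (4,5) at t=2.4018
    y: enter (4,6) at t=2.7819 ← occupied
  → r_4 = 2.7819
beam 5: φ=45°, α=60°
  dir = (cos 60°, sin 60°) = (0.5000, 0.8660); from cell (1,5)
  next x-line at t=0.6400, next y-line at t=0.8314; Δt_x=2.0000, Δt_y=1.1547
    x: enter (2,5) at t=0.6400
    y: enter (2,6) at t=0.8314 ← occupied
  → r_5 = 0.8314
beam 6: φ=90°, α=105°
  dir = (cos 105°, sin 105°) = (-0.2588, 0.9659); from cell (1,5)
  next x-line at t=2.6273, next y-line at t=0.7454; Δt_x=3.8637, Δt_y=1.0353
    y: enter (1,6) at t=0.7454 ← occupied
  → r_6 = 0.7454
beam 7: φ=135°, α=150°
  dir = (cos 150°, sin 150°) = (-0.8660, 0.5000); from cell (1,5)
  next x-line at t=0.7852, next y-line at t=1.4400; Δt_x=1.1547, Δt_y=2.0000
    x: enter (0,5) at t=0.7852 ← occupied
  → r_7 = 0.7852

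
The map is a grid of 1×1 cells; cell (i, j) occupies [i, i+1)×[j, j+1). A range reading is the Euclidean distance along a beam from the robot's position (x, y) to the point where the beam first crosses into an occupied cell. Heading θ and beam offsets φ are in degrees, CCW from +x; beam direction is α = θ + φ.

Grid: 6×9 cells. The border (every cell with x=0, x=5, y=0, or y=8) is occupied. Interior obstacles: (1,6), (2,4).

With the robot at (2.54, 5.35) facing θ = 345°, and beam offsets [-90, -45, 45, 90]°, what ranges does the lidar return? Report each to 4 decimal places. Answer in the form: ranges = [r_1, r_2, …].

beam 1: φ=-90°, α=255°
  cosα=-0.2588 sinα=-0.9659 | (2,5) | tMaxX 2.0864 tMaxY 0.3623 | tΔX 3.8637 tΔY 1.0353
    t=0.3623 [y] (2,4) — stop
  → r_1 = 0.3623
beam 2: φ=-45°, α=300°
  cosα=0.5000 sinα=-0.8660 | (2,5) | tMaxX 0.9200 tMaxY 0.4041 | tΔX 2.0000 tΔY 1.1547
    t=0.4041 [y] (2,4) — stop
  → r_2 = 0.4041
beam 3: φ=45°, α=30°
  cosα=0.8660 sinα=0.5000 | (2,5) | tMaxX 0.5312 tMaxY 1.3000 | tΔX 1.1547 tΔY 2.0000
    t=0.5312 [x] (3,5)
    t=1.3000 [y] (3,6)
    t=1.6859 [x] (4,6)
    t=2.8406 [x] (5,6) — stop
  → r_3 = 2.8406
beam 4: φ=90°, α=75°
  cosα=0.2588 sinα=0.9659 | (2,5) | tMaxX 1.7773 tMaxY 0.6729 | tΔX 3.8637 tΔY 1.0353
    t=0.6729 [y] (2,6)
    t=1.7082 [y] (2,7)
    t=1.7773 [x] (3,7)
    t=2.7435 [y] (3,8) — stop
  → r_4 = 2.7435

ranges = [0.3623, 0.4041, 2.8406, 2.7435]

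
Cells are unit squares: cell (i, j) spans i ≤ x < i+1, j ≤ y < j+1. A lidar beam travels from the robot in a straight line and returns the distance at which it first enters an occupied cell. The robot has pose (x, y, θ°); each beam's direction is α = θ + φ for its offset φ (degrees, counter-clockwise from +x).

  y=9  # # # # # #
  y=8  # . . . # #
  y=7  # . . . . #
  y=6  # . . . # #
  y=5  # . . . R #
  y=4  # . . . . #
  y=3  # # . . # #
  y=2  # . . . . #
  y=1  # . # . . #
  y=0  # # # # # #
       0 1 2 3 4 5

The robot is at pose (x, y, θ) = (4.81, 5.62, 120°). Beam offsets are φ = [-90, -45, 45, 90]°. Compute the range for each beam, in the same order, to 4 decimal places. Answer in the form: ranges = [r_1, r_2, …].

beam 1: φ=-90°, α=30°
  dir = (cos 30°, sin 30°) = (0.8660, 0.5000); from cell (4,5)
  next x-line at t=0.2194, next y-line at t=0.7600; Δt_x=1.1547, Δt_y=2.0000
    x: enter (5,5) at t=0.2194 ← occupied
  → r_1 = 0.2194
beam 2: φ=-45°, α=75°
  dir = (cos 75°, sin 75°) = (0.2588, 0.9659); from cell (4,5)
  next x-line at t=0.7341, next y-line at t=0.3934; Δt_x=3.8637, Δt_y=1.0353
    y: enter (4,6) at t=0.3934 ← occupied
  → r_2 = 0.3934
beam 3: φ=45°, α=165°
  dir = (cos 165°, sin 165°) = (-0.9659, 0.2588); from cell (4,5)
  next x-line at t=0.8386, next y-line at t=1.4682; Δt_x=1.0353, Δt_y=3.8637
    x: enter (3,5) at t=0.8386
    y: enter (3,6) at t=1.4682
    x: enter (2,6) at t=1.8738
    x: enter (1,6) at t=2.9091
    x: enter (0,6) at t=3.9444 ← occupied
  → r_3 = 3.9444
beam 4: φ=90°, α=210°
  dir = (cos 210°, sin 210°) = (-0.8660, -0.5000); from cell (4,5)
  next x-line at t=0.9353, next y-line at t=1.2400; Δt_x=1.1547, Δt_y=2.0000
    x: enter (3,5) at t=0.9353
    y: enter (3,4) at t=1.2400
    x: enter (2,4) at t=2.0900
    y: enter (2,3) at t=3.2400
    x: enter (1,3) at t=3.2447 ← occupied
  → r_4 = 3.2447

ranges = [0.2194, 0.3934, 3.9444, 3.2447]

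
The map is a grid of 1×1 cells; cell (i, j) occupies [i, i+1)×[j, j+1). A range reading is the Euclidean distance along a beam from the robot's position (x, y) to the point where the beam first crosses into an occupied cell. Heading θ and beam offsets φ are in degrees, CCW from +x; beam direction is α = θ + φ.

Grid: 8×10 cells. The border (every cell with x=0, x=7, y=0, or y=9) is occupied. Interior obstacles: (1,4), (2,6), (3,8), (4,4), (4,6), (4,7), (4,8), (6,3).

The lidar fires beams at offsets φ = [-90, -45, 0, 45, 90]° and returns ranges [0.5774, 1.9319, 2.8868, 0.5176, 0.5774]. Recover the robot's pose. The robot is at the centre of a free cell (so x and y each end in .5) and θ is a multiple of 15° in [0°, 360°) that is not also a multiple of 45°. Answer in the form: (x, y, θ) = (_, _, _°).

Candidates: 40 free-cell centres × 16 headings = 640 poses. Raycast each; keep the one whose scan matches to 4 dp.
  (6.5, 5.5, 240°): beam 1 = 1.7321 ≠ 0.5774 ✗
  (3.5, 7.5, 30°): beam 1 = 1.0000 ≠ 0.5774 ✗
  (3.5, 7.5, 75°): beam 1 = 0.5176 ≠ 0.5774 ✗
  (5.5, 7.5, 30°): beam 1 = 3.0000 ≠ 0.5774 ✗
  …
  (4.5, 5.5, 210°): r_1=0.5774, r_2=1.9319, r_3=2.8868, r_4=0.5176, r_5=0.5774 — all match ✓
Only this pose fits every beam.

(x, y, θ) = (4.5, 5.5, 210°)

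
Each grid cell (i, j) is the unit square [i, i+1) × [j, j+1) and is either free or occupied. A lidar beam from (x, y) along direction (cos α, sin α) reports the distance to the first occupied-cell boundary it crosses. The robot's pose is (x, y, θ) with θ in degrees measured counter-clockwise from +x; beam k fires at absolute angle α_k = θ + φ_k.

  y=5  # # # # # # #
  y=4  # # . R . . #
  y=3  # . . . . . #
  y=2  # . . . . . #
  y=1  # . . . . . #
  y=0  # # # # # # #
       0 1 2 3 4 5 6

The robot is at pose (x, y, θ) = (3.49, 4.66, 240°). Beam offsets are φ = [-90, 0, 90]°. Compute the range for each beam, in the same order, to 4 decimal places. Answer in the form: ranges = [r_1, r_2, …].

beam 1: φ=-90°, α=150°
  direction (-0.8660, 0.5000); cell (3,4); t to first gridline: x 0.5658, y 0.6800 (then +1.1547 / +2.0000)
    (2,4) via x @ 0.5658
    (2,5) via y @ 0.6800  # hit
  → r_1 = 0.6800
beam 2: φ=0°, α=240°
  direction (-0.5000, -0.8660); cell (3,4); t to first gridline: x 0.9800, y 0.7621 (then +2.0000 / +1.1547)
    (3,3) via y @ 0.7621
    (2,3) via x @ 0.9800
    (2,2) via y @ 1.9168
    (1,2) via x @ 2.9800
    (1,1) via y @ 3.0715
    (1,0) via y @ 4.2262  # hit
  → r_2 = 4.2262
beam 3: φ=90°, α=330°
  direction (0.8660, -0.5000); cell (3,4); t to first gridline: x 0.5889, y 1.3200 (then +1.1547 / +2.0000)
    (4,4) via x @ 0.5889
    (4,3) via y @ 1.3200
    (5,3) via x @ 1.7436
    (6,3) via x @ 2.8983  # hit
  → r_3 = 2.8983

ranges = [0.6800, 4.2262, 2.8983]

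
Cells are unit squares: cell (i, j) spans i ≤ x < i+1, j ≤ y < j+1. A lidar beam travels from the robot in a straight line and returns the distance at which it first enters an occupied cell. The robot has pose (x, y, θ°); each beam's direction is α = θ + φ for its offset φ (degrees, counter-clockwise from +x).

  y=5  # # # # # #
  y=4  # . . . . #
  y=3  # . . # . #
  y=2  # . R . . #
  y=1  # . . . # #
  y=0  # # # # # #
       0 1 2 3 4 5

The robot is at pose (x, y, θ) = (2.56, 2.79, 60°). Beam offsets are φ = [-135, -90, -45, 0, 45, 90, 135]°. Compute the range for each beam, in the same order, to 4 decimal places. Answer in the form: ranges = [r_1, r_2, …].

beam 1: φ=-135°, α=285°
  direction (0.2588, -0.9659); cell (2,2); t to first gridline: x 1.7000, y 0.8179 (then +3.8637 / +1.0353)
    (2,1) via y @ 0.8179
    (3,1) via x @ 1.7000
    (3,0) via y @ 1.8531  # hit
  → r_1 = 1.8531
beam 2: φ=-90°, α=330°
  direction (0.8660, -0.5000); cell (2,2); t to first gridline: x 0.5081, y 1.5800 (then +1.1547 / +2.0000)
    (3,2) via x @ 0.5081
    (3,1) via y @ 1.5800
    (4,1) via x @ 1.6628  # hit
  → r_2 = 1.6628
beam 3: φ=-45°, α=15°
  direction (0.9659, 0.2588); cell (2,2); t to first gridline: x 0.4555, y 0.8114 (then +1.0353 / +3.8637)
    (3,2) via x @ 0.4555
    (3,3) via y @ 0.8114  # hit
  → r_3 = 0.8114
beam 4: φ=0°, α=60°
  direction (0.5000, 0.8660); cell (2,2); t to first gridline: x 0.8800, y 0.2425 (then +2.0000 / +1.1547)
    (2,3) via y @ 0.2425
    (3,3) via x @ 0.8800  # hit
  → r_4 = 0.8800
beam 5: φ=45°, α=105°
  direction (-0.2588, 0.9659); cell (2,2); t to first gridline: x 2.1637, y 0.2174 (then +3.8637 / +1.0353)
    (2,3) via y @ 0.2174
    (2,4) via y @ 1.2527
    (1,4) via x @ 2.1637
    (1,5) via y @ 2.2880  # hit
  → r_5 = 2.2880
beam 6: φ=90°, α=150°
  direction (-0.8660, 0.5000); cell (2,2); t to first gridline: x 0.6466, y 0.4200 (then +1.1547 / +2.0000)
    (2,3) via y @ 0.4200
    (1,3) via x @ 0.6466
    (0,3) via x @ 1.8013  # hit
  → r_6 = 1.8013
beam 7: φ=135°, α=195°
  direction (-0.9659, -0.2588); cell (2,2); t to first gridline: x 0.5798, y 3.0523 (then +1.0353 / +3.8637)
    (1,2) via x @ 0.5798
    (0,2) via x @ 1.6150  # hit
  → r_7 = 1.6150

ranges = [1.8531, 1.6628, 0.8114, 0.8800, 2.2880, 1.8013, 1.6150]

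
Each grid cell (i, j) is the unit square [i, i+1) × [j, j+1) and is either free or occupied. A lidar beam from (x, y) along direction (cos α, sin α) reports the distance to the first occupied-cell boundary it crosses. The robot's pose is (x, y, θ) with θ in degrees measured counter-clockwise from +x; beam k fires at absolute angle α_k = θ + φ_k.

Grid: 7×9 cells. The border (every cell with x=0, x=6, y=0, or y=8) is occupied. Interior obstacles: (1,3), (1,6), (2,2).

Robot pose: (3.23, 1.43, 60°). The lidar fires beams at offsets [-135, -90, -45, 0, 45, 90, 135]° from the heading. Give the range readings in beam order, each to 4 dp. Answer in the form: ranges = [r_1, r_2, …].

beam 1: φ=-135°, α=285°
  direction (0.2588, -0.9659); cell (3,1); t to first gridline: x 2.9751, y 0.4452 (then +3.8637 / +1.0353)
    (3,0) via y @ 0.4452  # hit
  → r_1 = 0.4452
beam 2: φ=-90°, α=330°
  direction (0.8660, -0.5000); cell (3,1); t to first gridline: x 0.8891, y 0.8600 (then +1.1547 / +2.0000)
    (3,0) via y @ 0.8600  # hit
  → r_2 = 0.8600
beam 3: φ=-45°, α=15°
  direction (0.9659, 0.2588); cell (3,1); t to first gridline: x 0.7972, y 2.2023 (then +1.0353 / +3.8637)
    (4,1) via x @ 0.7972
    (5,1) via x @ 1.8324
    (5,2) via y @ 2.2023
    (6,2) via x @ 2.8677  # hit
  → r_3 = 2.8677
beam 4: φ=0°, α=60°
  direction (0.5000, 0.8660); cell (3,1); t to first gridline: x 1.5400, y 0.6582 (then +2.0000 / +1.1547)
    (3,2) via y @ 0.6582
    (4,2) via x @ 1.5400
    (4,3) via y @ 1.8129
    (4,4) via y @ 2.9676
    (5,4) via x @ 3.5400
    (5,5) via y @ 4.1223
    (5,6) via y @ 5.2770
    (6,6) via x @ 5.5400  # hit
  → r_4 = 5.5400
beam 5: φ=45°, α=105°
  direction (-0.2588, 0.9659); cell (3,1); t to first gridline: x 0.8887, y 0.5901 (then +3.8637 / +1.0353)
    (3,2) via y @ 0.5901
    (2,2) via x @ 0.8887  # hit
  → r_5 = 0.8887
beam 6: φ=90°, α=150°
  direction (-0.8660, 0.5000); cell (3,1); t to first gridline: x 0.2656, y 1.1400 (then +1.1547 / +2.0000)
    (2,1) via x @ 0.2656
    (2,2) via y @ 1.1400  # hit
  → r_6 = 1.1400
beam 7: φ=135°, α=195°
  direction (-0.9659, -0.2588); cell (3,1); t to first gridline: x 0.2381, y 1.6614 (then +1.0353 / +3.8637)
    (2,1) via x @ 0.2381
    (1,1) via x @ 1.2734
    (1,0) via y @ 1.6614  # hit
  → r_7 = 1.6614

ranges = [0.4452, 0.8600, 2.8677, 5.5400, 0.8887, 1.1400, 1.6614]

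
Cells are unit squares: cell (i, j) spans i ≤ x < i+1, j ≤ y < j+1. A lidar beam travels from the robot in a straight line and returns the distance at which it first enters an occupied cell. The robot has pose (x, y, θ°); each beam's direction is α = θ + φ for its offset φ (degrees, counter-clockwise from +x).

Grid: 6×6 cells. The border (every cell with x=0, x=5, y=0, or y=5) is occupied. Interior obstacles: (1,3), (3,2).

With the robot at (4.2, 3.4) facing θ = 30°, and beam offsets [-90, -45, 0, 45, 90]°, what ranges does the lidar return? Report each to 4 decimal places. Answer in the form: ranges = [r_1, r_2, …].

beam 1: φ=-90°, α=300°
  direction (0.5000, -0.8660); cell (4,3); t to first gridline: x 1.6000, y 0.4619 (then +2.0000 / +1.1547)
    (4,2) via y @ 0.4619
    (5,2) via x @ 1.6000  # hit
  → r_1 = 1.6000
beam 2: φ=-45°, α=345°
  direction (0.9659, -0.2588); cell (4,3); t to first gridline: x 0.8282, y 1.5455 (then +1.0353 / +3.8637)
    (5,3) via x @ 0.8282  # hit
  → r_2 = 0.8282
beam 3: φ=0°, α=30°
  direction (0.8660, 0.5000); cell (4,3); t to first gridline: x 0.9238, y 1.2000 (then +1.1547 / +2.0000)
    (5,3) via x @ 0.9238  # hit
  → r_3 = 0.9238
beam 4: φ=45°, α=75°
  direction (0.2588, 0.9659); cell (4,3); t to first gridline: x 3.0910, y 0.6212 (then +3.8637 / +1.0353)
    (4,4) via y @ 0.6212
    (4,5) via y @ 1.6564  # hit
  → r_4 = 1.6564
beam 5: φ=90°, α=120°
  direction (-0.5000, 0.8660); cell (4,3); t to first gridline: x 0.4000, y 0.6928 (then +2.0000 / +1.1547)
    (3,3) via x @ 0.4000
    (3,4) via y @ 0.6928
    (3,5) via y @ 1.8475  # hit
  → r_5 = 1.8475

ranges = [1.6000, 0.8282, 0.9238, 1.6564, 1.8475]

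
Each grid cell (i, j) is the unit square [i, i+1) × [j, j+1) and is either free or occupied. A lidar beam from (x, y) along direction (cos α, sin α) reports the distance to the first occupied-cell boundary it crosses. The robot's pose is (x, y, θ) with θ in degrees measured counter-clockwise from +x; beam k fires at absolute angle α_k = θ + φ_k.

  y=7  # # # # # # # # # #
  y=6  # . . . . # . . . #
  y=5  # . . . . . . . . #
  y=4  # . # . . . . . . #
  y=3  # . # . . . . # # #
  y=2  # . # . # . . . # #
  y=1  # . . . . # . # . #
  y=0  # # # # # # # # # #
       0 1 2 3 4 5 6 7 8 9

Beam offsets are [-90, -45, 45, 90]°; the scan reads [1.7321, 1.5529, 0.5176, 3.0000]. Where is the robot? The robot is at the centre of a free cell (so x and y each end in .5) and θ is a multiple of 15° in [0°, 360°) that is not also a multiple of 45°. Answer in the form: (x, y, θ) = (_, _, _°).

(x, y, θ) = (4.5, 3.5, 240°)

Enumerate (i+0.5, j+0.5, θ) over the 38 free cells and 16 admissible headings. For each, cast all 4 beams and compare to the given ranges.
  (3.5, 3.5, 120°): beam 1 = 6.3509 ≠ 1.7321 ✗
  (1.5, 2.5, 210°): beam 1 = 1.0000 ≠ 1.7321 ✗
  (1.5, 5.5, 165°): beam 1 = 1.5529 ≠ 1.7321 ✗
  …
  (4.5, 3.5, 240°): r_1=1.7321, r_2=1.5529, r_3=0.5176, r_4=3.0000 — all match ✓
No second candidate reproduces the full scan.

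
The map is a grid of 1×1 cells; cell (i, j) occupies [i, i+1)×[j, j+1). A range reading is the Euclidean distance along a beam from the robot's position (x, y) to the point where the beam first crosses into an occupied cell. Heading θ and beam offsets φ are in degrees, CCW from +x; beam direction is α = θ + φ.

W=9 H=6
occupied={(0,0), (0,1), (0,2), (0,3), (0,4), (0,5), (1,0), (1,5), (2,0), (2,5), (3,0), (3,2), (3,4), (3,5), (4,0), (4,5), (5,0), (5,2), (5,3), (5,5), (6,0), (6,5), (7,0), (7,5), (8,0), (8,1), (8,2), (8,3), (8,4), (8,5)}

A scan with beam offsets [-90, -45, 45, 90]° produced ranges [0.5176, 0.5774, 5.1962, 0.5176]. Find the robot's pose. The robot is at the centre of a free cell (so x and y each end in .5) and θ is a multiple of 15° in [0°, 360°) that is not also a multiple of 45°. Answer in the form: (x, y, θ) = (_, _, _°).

Candidates: 24 free-cell centres × 16 headings = 384 poses. Raycast each; keep the one whose scan matches to 4 dp.
  (6.5, 3.5, 285°): beam 2 = 1.0000 ≠ 0.5774 ✗
  (3.5, 1.5, 285°): beam 1 = 1.9319 ≠ 0.5176 ✗
  (1.5, 2.5, 240°): beam 1 = 0.5774 ≠ 0.5176 ✗
  (4.5, 3.5, 15°): beam 1 = 2.5882 ≠ 0.5176 ✗
  (7.5, 1.5, 150°): beam 1 = 1.0000 ≠ 0.5176 ✗
  …
  (5.5, 4.5, 165°): r_1=0.5176, r_2=0.5774, r_3=5.1962, r_4=0.5176 — all match ✓
No second candidate reproduces the full scan.

(x, y, θ) = (5.5, 4.5, 165°)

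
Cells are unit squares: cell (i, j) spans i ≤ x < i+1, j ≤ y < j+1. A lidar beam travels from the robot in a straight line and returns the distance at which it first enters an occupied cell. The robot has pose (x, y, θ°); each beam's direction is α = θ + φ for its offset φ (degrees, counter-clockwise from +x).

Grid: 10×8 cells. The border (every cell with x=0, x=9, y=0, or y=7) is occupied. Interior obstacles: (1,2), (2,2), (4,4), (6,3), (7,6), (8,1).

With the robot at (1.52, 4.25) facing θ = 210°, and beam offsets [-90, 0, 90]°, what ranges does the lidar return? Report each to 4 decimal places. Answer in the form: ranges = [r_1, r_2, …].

beam 1: φ=-90°, α=120°
  direction (-0.5000, 0.8660); cell (1,4); t to first gridline: x 1.0400, y 0.8660 (then +2.0000 / +1.1547)
    (1,5) via y @ 0.8660
    (0,5) via x @ 1.0400  # hit
  → r_1 = 1.0400
beam 2: φ=0°, α=210°
  direction (-0.8660, -0.5000); cell (1,4); t to first gridline: x 0.6004, y 0.5000 (then +1.1547 / +2.0000)
    (1,3) via y @ 0.5000
    (0,3) via x @ 0.6004  # hit
  → r_2 = 0.6004
beam 3: φ=90°, α=300°
  direction (0.5000, -0.8660); cell (1,4); t to first gridline: x 0.9600, y 0.2887 (then +2.0000 / +1.1547)
    (1,3) via y @ 0.2887
    (2,3) via x @ 0.9600
    (2,2) via y @ 1.4434  # hit
  → r_3 = 1.4434

ranges = [1.0400, 0.6004, 1.4434]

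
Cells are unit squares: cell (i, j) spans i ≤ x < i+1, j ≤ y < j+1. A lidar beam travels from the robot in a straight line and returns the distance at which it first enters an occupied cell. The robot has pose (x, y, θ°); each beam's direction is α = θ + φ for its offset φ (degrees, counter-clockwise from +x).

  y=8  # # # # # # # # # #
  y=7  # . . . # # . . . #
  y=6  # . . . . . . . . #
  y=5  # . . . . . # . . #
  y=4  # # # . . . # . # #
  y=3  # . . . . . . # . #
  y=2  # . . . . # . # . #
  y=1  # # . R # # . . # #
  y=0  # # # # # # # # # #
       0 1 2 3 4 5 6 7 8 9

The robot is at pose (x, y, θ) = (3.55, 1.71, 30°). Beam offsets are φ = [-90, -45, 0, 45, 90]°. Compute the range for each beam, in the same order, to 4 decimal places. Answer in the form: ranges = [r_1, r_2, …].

beam 1: φ=-90°, α=300°
  dir = (cos 300°, sin 300°) = (0.5000, -0.8660); from cell (3,1)
  next x-line at t=0.9000, next y-line at t=0.8198; Δt_x=2.0000, Δt_y=1.1547
    y: enter (3,0) at t=0.8198 ← occupied
  → r_1 = 0.8198
beam 2: φ=-45°, α=345°
  dir = (cos 345°, sin 345°) = (0.9659, -0.2588); from cell (3,1)
  next x-line at t=0.4659, next y-line at t=2.7432; Δt_x=1.0353, Δt_y=3.8637
    x: enter (4,1) at t=0.4659 ← occupied
  → r_2 = 0.4659
beam 3: φ=0°, α=30°
  dir = (cos 30°, sin 30°) = (0.8660, 0.5000); from cell (3,1)
  next x-line at t=0.5196, next y-line at t=0.5800; Δt_x=1.1547, Δt_y=2.0000
    x: enter (4,1) at t=0.5196 ← occupied
  → r_3 = 0.5196
beam 4: φ=45°, α=75°
  dir = (cos 75°, sin 75°) = (0.2588, 0.9659); from cell (3,1)
  next x-line at t=1.7387, next y-line at t=0.3002; Δt_x=3.8637, Δt_y=1.0353
    y: enter (3,2) at t=0.3002
    y: enter (3,3) at t=1.3355
    x: enter (4,3) at t=1.7387
    y: enter (4,4) at t=2.3708
    y: enter (4,5) at t=3.4061
    y: enter (4,6) at t=4.4413
    y: enter (4,7) at t=5.4766 ← occupied
  → r_4 = 5.4766
beam 5: φ=90°, α=120°
  dir = (cos 120°, sin 120°) = (-0.5000, 0.8660); from cell (3,1)
  next x-line at t=1.1000, next y-line at t=0.3349; Δt_x=2.0000, Δt_y=1.1547
    y: enter (3,2) at t=0.3349
    x: enter (2,2) at t=1.1000
    y: enter (2,3) at t=1.4896
    y: enter (2,4) at t=2.6443 ← occupied
  → r_5 = 2.6443

ranges = [0.8198, 0.4659, 0.5196, 5.4766, 2.6443]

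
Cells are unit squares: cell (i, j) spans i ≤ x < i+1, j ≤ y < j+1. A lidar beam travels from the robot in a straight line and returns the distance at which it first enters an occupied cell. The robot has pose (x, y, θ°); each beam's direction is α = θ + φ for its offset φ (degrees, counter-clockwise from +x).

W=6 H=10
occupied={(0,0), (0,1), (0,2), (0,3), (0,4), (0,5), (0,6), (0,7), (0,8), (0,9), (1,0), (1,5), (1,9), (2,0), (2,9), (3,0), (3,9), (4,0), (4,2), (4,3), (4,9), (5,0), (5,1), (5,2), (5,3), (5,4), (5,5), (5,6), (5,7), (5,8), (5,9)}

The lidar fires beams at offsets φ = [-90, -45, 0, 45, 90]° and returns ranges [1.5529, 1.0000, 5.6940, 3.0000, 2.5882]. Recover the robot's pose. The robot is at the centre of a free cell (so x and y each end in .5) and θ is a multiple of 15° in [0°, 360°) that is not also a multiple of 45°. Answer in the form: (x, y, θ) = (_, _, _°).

(x, y, θ) = (2.5, 6.5, 255°)

The pose lattice has 29·16 = 464 candidates. Test each by forward raycasting.
  (1.5, 8.5, 120°): beam 1 = 1.0000 ≠ 1.5529 ✗
  (1.5, 1.5, 255°): beam 1 = 0.5176 ≠ 1.5529 ✗
  (3.5, 4.5, 165°): beam 1 = 4.6587 ≠ 1.5529 ✗
  (4.5, 4.5, 330°): beam 1 = 0.5774 ≠ 1.5529 ✗
  …
  (2.5, 6.5, 255°): r_1=1.5529, r_2=1.0000, r_3=5.6940, r_4=3.0000, r_5=2.5882 — all match ✓
Only this pose fits every beam.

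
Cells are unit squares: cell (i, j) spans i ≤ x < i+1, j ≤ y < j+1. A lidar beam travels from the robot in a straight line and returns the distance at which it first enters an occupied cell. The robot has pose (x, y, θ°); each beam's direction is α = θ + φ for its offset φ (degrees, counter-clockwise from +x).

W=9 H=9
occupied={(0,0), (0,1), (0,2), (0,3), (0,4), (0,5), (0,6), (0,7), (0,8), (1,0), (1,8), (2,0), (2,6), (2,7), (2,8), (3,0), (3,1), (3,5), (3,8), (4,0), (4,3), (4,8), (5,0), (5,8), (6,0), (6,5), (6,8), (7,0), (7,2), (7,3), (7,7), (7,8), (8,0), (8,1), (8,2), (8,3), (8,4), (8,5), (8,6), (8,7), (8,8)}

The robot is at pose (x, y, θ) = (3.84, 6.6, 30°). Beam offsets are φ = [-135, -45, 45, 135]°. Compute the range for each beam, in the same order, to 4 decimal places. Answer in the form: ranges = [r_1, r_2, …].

ranges = [0.6212, 2.3182, 1.4494, 0.8696]

beam 1: φ=-135°, α=255°
  d=(-0.2588,-0.9659)  start (3,6)  tX=3.2455 tY=0.6212  stride 1/|dx|=3.8637 1/|dy|=1.0353
    cross y-line → (3,5), t=0.6212 (wall)
  → r_1 = 0.6212
beam 2: φ=-45°, α=345°
  d=(0.9659,-0.2588)  start (3,6)  tX=0.1656 tY=2.3182  stride 1/|dx|=1.0353 1/|dy|=3.8637
    cross x-line → (4,6), t=0.1656
    cross x-line → (5,6), t=1.2009
    cross x-line → (6,6), t=2.2362
    cross y-line → (6,5), t=2.3182 (wall)
  → r_2 = 2.3182
beam 3: φ=45°, α=75°
  d=(0.2588,0.9659)  start (3,6)  tX=0.6182 tY=0.4141  stride 1/|dx|=3.8637 1/|dy|=1.0353
    cross y-line → (3,7), t=0.4141
    cross x-line → (4,7), t=0.6182
    cross y-line → (4,8), t=1.4494 (wall)
  → r_3 = 1.4494
beam 4: φ=135°, α=165°
  d=(-0.9659,0.2588)  start (3,6)  tX=0.8696 tY=1.5455  stride 1/|dx|=1.0353 1/|dy|=3.8637
    cross x-line → (2,6), t=0.8696 (wall)
  → r_4 = 0.8696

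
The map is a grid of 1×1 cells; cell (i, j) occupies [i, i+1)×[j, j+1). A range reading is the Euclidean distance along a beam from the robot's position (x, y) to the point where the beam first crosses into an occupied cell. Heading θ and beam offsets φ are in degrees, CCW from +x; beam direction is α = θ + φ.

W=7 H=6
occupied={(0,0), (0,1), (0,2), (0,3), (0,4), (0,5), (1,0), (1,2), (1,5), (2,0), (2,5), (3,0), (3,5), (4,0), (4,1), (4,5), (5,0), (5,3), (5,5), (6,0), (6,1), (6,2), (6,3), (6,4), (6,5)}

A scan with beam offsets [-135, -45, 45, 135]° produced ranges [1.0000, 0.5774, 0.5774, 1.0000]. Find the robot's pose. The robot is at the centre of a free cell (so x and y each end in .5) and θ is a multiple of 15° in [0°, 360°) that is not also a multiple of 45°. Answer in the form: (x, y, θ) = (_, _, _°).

(x, y, θ) = (5.5, 2.5, 75°)

The pose lattice has 17·16 = 272 candidates. Test each by forward raycasting.
  (5.5, 1.5, 210°): beam 1 = 1.5529 ≠ 1.0000 ✗
  (1.5, 4.5, 75°): beam 1 = 4.0415 ≠ 1.0000 ✗
  (3.5, 4.5, 240°): beam 1 = 0.5176 ≠ 1.0000 ✗
  …
  (5.5, 2.5, 75°): r_1=1.0000, r_2=0.5774, r_3=0.5774, r_4=1.0000 — all match ✓
Unique over the lattice → pose = (5.5, 2.5, 75°).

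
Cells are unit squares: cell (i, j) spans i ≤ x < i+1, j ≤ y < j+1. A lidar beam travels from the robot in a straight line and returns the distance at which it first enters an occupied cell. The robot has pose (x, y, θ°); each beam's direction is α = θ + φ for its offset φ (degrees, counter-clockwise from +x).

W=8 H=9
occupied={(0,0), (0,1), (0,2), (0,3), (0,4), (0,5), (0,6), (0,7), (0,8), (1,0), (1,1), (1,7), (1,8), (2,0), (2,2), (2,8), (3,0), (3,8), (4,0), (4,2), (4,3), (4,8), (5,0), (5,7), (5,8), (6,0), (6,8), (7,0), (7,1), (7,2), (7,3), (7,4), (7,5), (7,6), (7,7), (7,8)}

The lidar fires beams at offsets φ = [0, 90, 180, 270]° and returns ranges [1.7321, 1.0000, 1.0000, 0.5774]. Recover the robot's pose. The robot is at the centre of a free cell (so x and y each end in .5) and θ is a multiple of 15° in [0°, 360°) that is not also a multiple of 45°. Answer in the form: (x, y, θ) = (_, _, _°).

The pose lattice has 36·16 = 576 candidates. Test each by forward raycasting.
  (6.5, 2.5, 330°): beam 1 = 0.5774 ≠ 1.7321 ✗
  (3.5, 5.5, 60°): beam 1 = 2.8868 ≠ 1.7321 ✗
  (3.5, 3.5, 150°): beam 1 = 2.8868 ≠ 1.7321 ✗
  (4.5, 1.5, 105°): beam 1 = 0.5176 ≠ 1.7321 ✗
  …
  (5.5, 1.5, 30°): r_1=1.7321, r_2=1.0000, r_3=1.0000, r_4=0.5774 — all match ✓
No second candidate reproduces the full scan.

(x, y, θ) = (5.5, 1.5, 30°)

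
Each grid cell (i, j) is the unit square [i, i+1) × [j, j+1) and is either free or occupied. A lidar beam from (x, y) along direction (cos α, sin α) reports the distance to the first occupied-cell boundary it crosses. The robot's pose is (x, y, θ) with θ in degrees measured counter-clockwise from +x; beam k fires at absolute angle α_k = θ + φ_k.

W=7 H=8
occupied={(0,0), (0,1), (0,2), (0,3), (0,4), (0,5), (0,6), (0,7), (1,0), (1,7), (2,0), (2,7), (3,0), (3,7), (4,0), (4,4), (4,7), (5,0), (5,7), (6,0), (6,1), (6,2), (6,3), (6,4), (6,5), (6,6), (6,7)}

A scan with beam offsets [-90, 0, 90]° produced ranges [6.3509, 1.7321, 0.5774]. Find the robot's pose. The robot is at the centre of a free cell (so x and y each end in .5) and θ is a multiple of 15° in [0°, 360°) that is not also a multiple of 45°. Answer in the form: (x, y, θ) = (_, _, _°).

Enumerate (i+0.5, j+0.5, θ) over the 29 free cells and 16 admissible headings. For each, cast all 3 beams and compare to the given ranges.
  (2.5, 6.5, 165°): beam 1 = 0.5176 ≠ 6.3509 ✗
  (2.5, 2.5, 240°): beam 1 = 1.7321 ≠ 6.3509 ✗
  (3.5, 4.5, 345°): beam 1 = 3.6235 ≠ 6.3509 ✗
  (3.5, 2.5, 300°): beam 1 = 2.8868 ≠ 6.3509 ✗
  (5.5, 6.5, 105°): beam 1 = 0.5176 ≠ 6.3509 ✗
  …
  (4.5, 6.5, 330°): r_1=6.3509, r_2=1.7321, r_3=0.5774 — all match ✓
Only this pose fits every beam.

(x, y, θ) = (4.5, 6.5, 330°)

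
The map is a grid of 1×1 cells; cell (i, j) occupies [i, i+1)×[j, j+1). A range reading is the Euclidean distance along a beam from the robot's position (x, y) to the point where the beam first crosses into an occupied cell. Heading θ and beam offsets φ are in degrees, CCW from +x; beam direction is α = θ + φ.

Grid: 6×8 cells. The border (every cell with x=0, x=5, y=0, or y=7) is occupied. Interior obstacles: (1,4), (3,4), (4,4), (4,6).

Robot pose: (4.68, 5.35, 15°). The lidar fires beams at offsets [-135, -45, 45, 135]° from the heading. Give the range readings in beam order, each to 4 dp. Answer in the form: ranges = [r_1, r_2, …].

beam 1: φ=-135°, α=240°
  direction (-0.5000, -0.8660); cell (4,5); t to first gridline: x 1.3600, y 0.4041 (then +2.0000 / +1.1547)
    (4,4) via y @ 0.4041  # hit
  → r_1 = 0.4041
beam 2: φ=-45°, α=330°
  direction (0.8660, -0.5000); cell (4,5); t to first gridline: x 0.3695, y 0.7000 (then +1.1547 / +2.0000)
    (5,5) via x @ 0.3695  # hit
  → r_2 = 0.3695
beam 3: φ=45°, α=60°
  direction (0.5000, 0.8660); cell (4,5); t to first gridline: x 0.6400, y 0.7506 (then +2.0000 / +1.1547)
    (5,5) via x @ 0.6400  # hit
  → r_3 = 0.6400
beam 4: φ=135°, α=150°
  direction (-0.8660, 0.5000); cell (4,5); t to first gridline: x 0.7852, y 1.3000 (then +1.1547 / +2.0000)
    (3,5) via x @ 0.7852
    (3,6) via y @ 1.3000
    (2,6) via x @ 1.9399
    (1,6) via x @ 3.0946
    (1,7) via y @ 3.3000  # hit
  → r_4 = 3.3000

ranges = [0.4041, 0.3695, 0.6400, 3.3000]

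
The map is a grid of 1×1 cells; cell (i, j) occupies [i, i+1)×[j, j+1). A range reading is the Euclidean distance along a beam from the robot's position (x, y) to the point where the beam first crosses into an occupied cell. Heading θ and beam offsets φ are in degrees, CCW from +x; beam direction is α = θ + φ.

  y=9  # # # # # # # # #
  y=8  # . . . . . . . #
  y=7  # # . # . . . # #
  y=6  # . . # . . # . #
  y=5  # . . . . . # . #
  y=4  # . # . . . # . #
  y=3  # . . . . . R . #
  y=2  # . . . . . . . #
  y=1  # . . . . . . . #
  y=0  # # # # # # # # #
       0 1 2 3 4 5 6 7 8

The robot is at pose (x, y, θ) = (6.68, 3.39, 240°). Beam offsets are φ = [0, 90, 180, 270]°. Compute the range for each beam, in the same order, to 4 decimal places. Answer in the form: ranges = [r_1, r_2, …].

ranges = [2.7597, 1.5242, 2.6400, 6.5587]

beam 1: φ=0°, α=240°
  dir = (cos 240°, sin 240°) = (-0.5000, -0.8660); from cell (6,3)
  next x-line at t=1.3600, next y-line at t=0.4503; Δt_x=2.0000, Δt_y=1.1547
    y: enter (6,2) at t=0.4503
    x: enter (5,2) at t=1.3600
    y: enter (5,1) at t=1.6050
    y: enter (5,0) at t=2.7597 ← occupied
  → r_1 = 2.7597
beam 2: φ=90°, α=330°
  dir = (cos 330°, sin 330°) = (0.8660, -0.5000); from cell (6,3)
  next x-line at t=0.3695, next y-line at t=0.7800; Δt_x=1.1547, Δt_y=2.0000
    x: enter (7,3) at t=0.3695
    y: enter (7,2) at t=0.7800
    x: enter (8,2) at t=1.5242 ← occupied
  → r_2 = 1.5242
beam 3: φ=180°, α=60°
  dir = (cos 60°, sin 60°) = (0.5000, 0.8660); from cell (6,3)
  next x-line at t=0.6400, next y-line at t=0.7044; Δt_x=2.0000, Δt_y=1.1547
    x: enter (7,3) at t=0.6400
    y: enter (7,4) at t=0.7044
    y: enter (7,5) at t=1.8591
    x: enter (8,5) at t=2.6400 ← occupied
  → r_3 = 2.6400
beam 4: φ=270°, α=150°
  dir = (cos 150°, sin 150°) = (-0.8660, 0.5000); from cell (6,3)
  next x-line at t=0.7852, next y-line at t=1.2200; Δt_x=1.1547, Δt_y=2.0000
    x: enter (5,3) at t=0.7852
    y: enter (5,4) at t=1.2200
    x: enter (4,4) at t=1.9399
    x: enter (3,4) at t=3.0946
    y: enter (3,5) at t=3.2200
    x: enter (2,5) at t=4.2493
    y: enter (2,6) at t=5.2200
    x: enter (1,6) at t=5.4040
    x: enter (0,6) at t=6.5587 ← occupied
  → r_4 = 6.5587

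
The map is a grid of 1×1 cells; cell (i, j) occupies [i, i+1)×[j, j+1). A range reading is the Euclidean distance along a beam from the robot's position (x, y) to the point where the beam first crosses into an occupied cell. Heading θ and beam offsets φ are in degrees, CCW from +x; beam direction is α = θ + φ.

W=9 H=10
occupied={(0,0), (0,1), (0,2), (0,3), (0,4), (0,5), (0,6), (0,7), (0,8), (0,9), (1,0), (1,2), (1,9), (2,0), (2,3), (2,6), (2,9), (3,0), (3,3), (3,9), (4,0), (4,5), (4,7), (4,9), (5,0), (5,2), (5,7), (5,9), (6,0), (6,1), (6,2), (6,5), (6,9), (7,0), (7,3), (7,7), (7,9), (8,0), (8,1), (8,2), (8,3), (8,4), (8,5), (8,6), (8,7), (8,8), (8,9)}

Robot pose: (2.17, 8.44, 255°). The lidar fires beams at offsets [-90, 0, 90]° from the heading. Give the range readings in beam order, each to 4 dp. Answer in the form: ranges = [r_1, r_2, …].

ranges = [1.2113, 4.5205, 1.8946]

beam 1: φ=-90°, α=165°
  cosα=-0.9659 sinα=0.2588 | (2,8) | tMaxX 0.1760 tMaxY 2.1637 | tΔX 1.0353 tΔY 3.8637
    t=0.1760 [x] (1,8)
    t=1.2113 [x] (0,8) — stop
  → r_1 = 1.2113
beam 2: φ=0°, α=255°
  cosα=-0.2588 sinα=-0.9659 | (2,8) | tMaxX 0.6568 tMaxY 0.4555 | tΔX 3.8637 tΔY 1.0353
    t=0.4555 [y] (2,7)
    t=0.6568 [x] (1,7)
    t=1.4908 [y] (1,6)
    t=2.5261 [y] (1,5)
    t=3.5614 [y] (1,4)
    t=4.5205 [x] (0,4) — stop
  → r_2 = 4.5205
beam 3: φ=90°, α=345°
  cosα=0.9659 sinα=-0.2588 | (2,8) | tMaxX 0.8593 tMaxY 1.7000 | tΔX 1.0353 tΔY 3.8637
    t=0.8593 [x] (3,8)
    t=1.7000 [y] (3,7)
    t=1.8946 [x] (4,7) — stop
  → r_3 = 1.8946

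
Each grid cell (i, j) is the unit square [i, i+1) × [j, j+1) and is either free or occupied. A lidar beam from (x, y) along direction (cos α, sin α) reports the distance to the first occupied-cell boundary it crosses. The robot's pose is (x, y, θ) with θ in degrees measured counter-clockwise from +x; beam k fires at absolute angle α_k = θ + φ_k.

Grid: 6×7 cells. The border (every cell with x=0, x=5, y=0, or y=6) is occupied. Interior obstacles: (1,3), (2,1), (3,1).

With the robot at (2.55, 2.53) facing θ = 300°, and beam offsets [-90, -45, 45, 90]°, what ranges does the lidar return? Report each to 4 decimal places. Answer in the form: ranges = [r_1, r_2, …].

ranges = [1.7898, 0.5487, 2.5364, 2.8290]

beam 1: φ=-90°, α=210°
  d=(-0.8660,-0.5000)  start (2,2)  tX=0.6351 tY=1.0600  stride 1/|dx|=1.1547 1/|dy|=2.0000
    cross x-line → (1,2), t=0.6351
    cross y-line → (1,1), t=1.0600
    cross x-line → (0,1), t=1.7898 (wall)
  → r_1 = 1.7898
beam 2: φ=-45°, α=255°
  d=(-0.2588,-0.9659)  start (2,2)  tX=2.1250 tY=0.5487  stride 1/|dx|=3.8637 1/|dy|=1.0353
    cross y-line → (2,1), t=0.5487 (wall)
  → r_2 = 0.5487
beam 3: φ=45°, α=345°
  d=(0.9659,-0.2588)  start (2,2)  tX=0.4659 tY=2.0478  stride 1/|dx|=1.0353 1/|dy|=3.8637
    cross x-line → (3,2), t=0.4659
    cross x-line → (4,2), t=1.5012
    cross y-line → (4,1), t=2.0478
    cross x-line → (5,1), t=2.5364 (wall)
  → r_3 = 2.5364
beam 4: φ=90°, α=30°
  d=(0.8660,0.5000)  start (2,2)  tX=0.5196 tY=0.9400  stride 1/|dx|=1.1547 1/|dy|=2.0000
    cross x-line → (3,2), t=0.5196
    cross y-line → (3,3), t=0.9400
    cross x-line → (4,3), t=1.6743
    cross x-line → (5,3), t=2.8290 (wall)
  → r_4 = 2.8290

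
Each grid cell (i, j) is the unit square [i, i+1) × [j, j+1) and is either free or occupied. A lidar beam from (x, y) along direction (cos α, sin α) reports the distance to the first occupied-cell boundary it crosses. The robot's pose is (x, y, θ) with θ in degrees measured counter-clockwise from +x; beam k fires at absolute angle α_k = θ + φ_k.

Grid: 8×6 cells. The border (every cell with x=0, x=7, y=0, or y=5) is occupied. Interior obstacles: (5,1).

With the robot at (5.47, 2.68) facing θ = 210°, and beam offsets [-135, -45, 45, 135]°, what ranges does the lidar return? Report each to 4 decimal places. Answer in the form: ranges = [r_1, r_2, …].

ranges = [2.4018, 4.6277, 0.7040, 1.5840]

beam 1: φ=-135°, α=75°
  cosα=0.2588 sinα=0.9659 | (5,2) | tMaxX 2.0478 tMaxY 0.3313 | tΔX 3.8637 tΔY 1.0353
    t=0.3313 [y] (5,3)
    t=1.3666 [y] (5,4)
    t=2.0478 [x] (6,4)
    t=2.4018 [y] (6,5) — stop
  → r_1 = 2.4018
beam 2: φ=-45°, α=165°
  cosα=-0.9659 sinα=0.2588 | (5,2) | tMaxX 0.4866 tMaxY 1.2364 | tΔX 1.0353 tΔY 3.8637
    t=0.4866 [x] (4,2)
    t=1.2364 [y] (4,3)
    t=1.5219 [x] (3,3)
    t=2.5571 [x] (2,3)
    t=3.5924 [x] (1,3)
    t=4.6277 [x] (0,3) — stop
  → r_2 = 4.6277
beam 3: φ=45°, α=255°
  cosα=-0.2588 sinα=-0.9659 | (5,2) | tMaxX 1.8159 tMaxY 0.7040 | tΔX 3.8637 tΔY 1.0353
    t=0.7040 [y] (5,1) — stop
  → r_3 = 0.7040
beam 4: φ=135°, α=345°
  cosα=0.9659 sinα=-0.2588 | (5,2) | tMaxX 0.5487 tMaxY 2.6273 | tΔX 1.0353 tΔY 3.8637
    t=0.5487 [x] (6,2)
    t=1.5840 [x] (7,2) — stop
  → r_4 = 1.5840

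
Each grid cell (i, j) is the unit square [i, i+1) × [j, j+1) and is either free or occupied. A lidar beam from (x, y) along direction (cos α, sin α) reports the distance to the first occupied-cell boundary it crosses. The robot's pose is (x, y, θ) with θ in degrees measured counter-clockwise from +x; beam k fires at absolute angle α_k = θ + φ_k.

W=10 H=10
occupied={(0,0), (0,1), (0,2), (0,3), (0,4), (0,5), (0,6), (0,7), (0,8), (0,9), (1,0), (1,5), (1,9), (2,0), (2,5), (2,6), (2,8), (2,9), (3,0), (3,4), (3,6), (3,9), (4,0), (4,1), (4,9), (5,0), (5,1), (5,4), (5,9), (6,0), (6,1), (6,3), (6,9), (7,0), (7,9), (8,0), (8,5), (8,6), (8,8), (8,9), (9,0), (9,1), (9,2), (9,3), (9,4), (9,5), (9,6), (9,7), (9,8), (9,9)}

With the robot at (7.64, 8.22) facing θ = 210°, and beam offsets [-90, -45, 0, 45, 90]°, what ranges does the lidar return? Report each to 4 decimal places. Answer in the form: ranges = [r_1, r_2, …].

beam 1: φ=-90°, α=120°
  d=(-0.5000,0.8660)  start (7,8)  tX=1.2800 tY=0.9007  stride 1/|dx|=2.0000 1/|dy|=1.1547
    cross y-line → (7,9), t=0.9007 (wall)
  → r_1 = 0.9007
beam 2: φ=-45°, α=165°
  d=(-0.9659,0.2588)  start (7,8)  tX=0.6626 tY=3.0137  stride 1/|dx|=1.0353 1/|dy|=3.8637
    cross x-line → (6,8), t=0.6626
    cross x-line → (5,8), t=1.6979
    cross x-line → (4,8), t=2.7331
    cross y-line → (4,9), t=3.0137 (wall)
  → r_2 = 3.0137
beam 3: φ=0°, α=210°
  d=(-0.8660,-0.5000)  start (7,8)  tX=0.7390 tY=0.4400  stride 1/|dx|=1.1547 1/|dy|=2.0000
    cross y-line → (7,7), t=0.4400
    cross x-line → (6,7), t=0.7390
    cross x-line → (5,7), t=1.8937
    cross y-line → (5,6), t=2.4400
    cross x-line → (4,6), t=3.0484
    cross x-line → (3,6), t=4.2031 (wall)
  → r_3 = 4.2031
beam 4: φ=45°, α=255°
  d=(-0.2588,-0.9659)  start (7,8)  tX=2.4728 tY=0.2278  stride 1/|dx|=3.8637 1/|dy|=1.0353
    cross y-line → (7,7), t=0.2278
    cross y-line → (7,6), t=1.2630
    cross y-line → (7,5), t=2.2983
    cross x-line → (6,5), t=2.4728
    cross y-line → (6,4), t=3.3336
    cross y-line → (6,3), t=4.3689 (wall)
  → r_4 = 4.3689
beam 5: φ=90°, α=300°
  d=(0.5000,-0.8660)  start (7,8)  tX=0.7200 tY=0.2540  stride 1/|dx|=2.0000 1/|dy|=1.1547
    cross y-line → (7,7), t=0.2540
    cross x-line → (8,7), t=0.7200
    cross y-line → (8,6), t=1.4087 (wall)
  → r_5 = 1.4087

ranges = [0.9007, 3.0137, 4.2031, 4.3689, 1.4087]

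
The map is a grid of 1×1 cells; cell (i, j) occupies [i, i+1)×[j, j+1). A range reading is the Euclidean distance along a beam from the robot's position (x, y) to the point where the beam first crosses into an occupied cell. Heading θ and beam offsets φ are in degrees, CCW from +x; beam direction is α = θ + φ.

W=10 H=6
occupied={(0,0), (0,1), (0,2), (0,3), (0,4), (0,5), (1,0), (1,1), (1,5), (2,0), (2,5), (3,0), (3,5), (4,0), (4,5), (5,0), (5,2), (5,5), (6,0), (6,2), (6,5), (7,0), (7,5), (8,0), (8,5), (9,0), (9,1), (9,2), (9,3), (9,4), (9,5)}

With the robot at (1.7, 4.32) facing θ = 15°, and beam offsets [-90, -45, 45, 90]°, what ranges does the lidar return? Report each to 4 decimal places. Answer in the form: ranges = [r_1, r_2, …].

ranges = [3.4371, 3.8105, 0.7852, 0.7040]

beam 1: φ=-90°, α=285°
  direction (0.2588, -0.9659); cell (1,4); t to first gridline: x 1.1591, y 0.3313 (then +3.8637 / +1.0353)
    (1,3) via y @ 0.3313
    (2,3) via x @ 1.1591
    (2,2) via y @ 1.3666
    (2,1) via y @ 2.4018
    (2,0) via y @ 3.4371  # hit
  → r_1 = 3.4371
beam 2: φ=-45°, α=330°
  direction (0.8660, -0.5000); cell (1,4); t to first gridline: x 0.3464, y 0.6400 (then +1.1547 / +2.0000)
    (2,4) via x @ 0.3464
    (2,3) via y @ 0.6400
    (3,3) via x @ 1.5011
    (3,2) via y @ 2.6400
    (4,2) via x @ 2.6558
    (5,2) via x @ 3.8105  # hit
  → r_2 = 3.8105
beam 3: φ=45°, α=60°
  direction (0.5000, 0.8660); cell (1,4); t to first gridline: x 0.6000, y 0.7852 (then +2.0000 / +1.1547)
    (2,4) via x @ 0.6000
    (2,5) via y @ 0.7852  # hit
  → r_3 = 0.7852
beam 4: φ=90°, α=105°
  direction (-0.2588, 0.9659); cell (1,4); t to first gridline: x 2.7046, y 0.7040 (then +3.8637 / +1.0353)
    (1,5) via y @ 0.7040  # hit
  → r_4 = 0.7040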